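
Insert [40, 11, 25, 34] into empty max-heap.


Insert 40: [40]
Insert 11: [40, 11]
Insert 25: [40, 11, 25]
Insert 34: [40, 34, 25, 11]

Final heap: [40, 34, 25, 11]


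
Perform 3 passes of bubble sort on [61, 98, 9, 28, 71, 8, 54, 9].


Initial: [61, 98, 9, 28, 71, 8, 54, 9]
Pass 1: [61, 9, 28, 71, 8, 54, 9, 98] (6 swaps)
Pass 2: [9, 28, 61, 8, 54, 9, 71, 98] (5 swaps)
Pass 3: [9, 28, 8, 54, 9, 61, 71, 98] (3 swaps)

After 3 passes: [9, 28, 8, 54, 9, 61, 71, 98]


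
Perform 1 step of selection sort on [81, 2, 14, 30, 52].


Initial: [81, 2, 14, 30, 52]
Step 1: min=2 at 1
  Swap: [2, 81, 14, 30, 52]

After 1 step: [2, 81, 14, 30, 52]


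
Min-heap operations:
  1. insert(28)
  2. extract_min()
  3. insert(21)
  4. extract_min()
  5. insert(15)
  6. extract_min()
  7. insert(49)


insert(28) -> [28]
extract_min()->28, []
insert(21) -> [21]
extract_min()->21, []
insert(15) -> [15]
extract_min()->15, []
insert(49) -> [49]

Final heap: [49]


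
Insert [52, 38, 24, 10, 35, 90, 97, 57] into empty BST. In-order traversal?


Insert 52: root
Insert 38: L from 52
Insert 24: L from 52 -> L from 38
Insert 10: L from 52 -> L from 38 -> L from 24
Insert 35: L from 52 -> L from 38 -> R from 24
Insert 90: R from 52
Insert 97: R from 52 -> R from 90
Insert 57: R from 52 -> L from 90

In-order: [10, 24, 35, 38, 52, 57, 90, 97]


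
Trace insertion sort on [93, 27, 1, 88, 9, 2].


Initial: [93, 27, 1, 88, 9, 2]
Insert 27: [27, 93, 1, 88, 9, 2]
Insert 1: [1, 27, 93, 88, 9, 2]
Insert 88: [1, 27, 88, 93, 9, 2]
Insert 9: [1, 9, 27, 88, 93, 2]
Insert 2: [1, 2, 9, 27, 88, 93]

Sorted: [1, 2, 9, 27, 88, 93]


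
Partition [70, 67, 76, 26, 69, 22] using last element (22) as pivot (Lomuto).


Pivot: 22
Place pivot at 0: [22, 67, 76, 26, 69, 70]

Partitioned: [22, 67, 76, 26, 69, 70]


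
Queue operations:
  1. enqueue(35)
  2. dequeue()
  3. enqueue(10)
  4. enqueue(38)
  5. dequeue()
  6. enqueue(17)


enqueue(35) -> [35]
dequeue()->35, []
enqueue(10) -> [10]
enqueue(38) -> [10, 38]
dequeue()->10, [38]
enqueue(17) -> [38, 17]

Final queue: [38, 17]


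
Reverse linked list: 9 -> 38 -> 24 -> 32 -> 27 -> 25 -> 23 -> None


Step 1: curr=9, set curr.next=prev(None) | reversed so far: 9
Step 2: curr=38, set curr.next=prev(9) | reversed so far: 38 -> 9
Step 3: curr=24, set curr.next=prev(38) | reversed so far: 24 -> 38 -> 9
Step 4: curr=32, set curr.next=prev(24) | reversed so far: 32 -> 24 -> 38 -> 9
Step 5: curr=27, set curr.next=prev(32) | reversed so far: 27 -> 32 -> 24 -> 38 -> 9
Step 6: curr=25, set curr.next=prev(27) | reversed so far: 25 -> 27 -> 32 -> 24 -> 38 -> 9
Step 7: curr=23, set curr.next=prev(25) | reversed so far: 23 -> 25 -> 27 -> 32 -> 24 -> 38 -> 9

23 -> 25 -> 27 -> 32 -> 24 -> 38 -> 9 -> None


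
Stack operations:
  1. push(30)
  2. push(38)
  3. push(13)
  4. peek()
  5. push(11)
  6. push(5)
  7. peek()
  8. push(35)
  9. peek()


push(30) -> [30]
push(38) -> [30, 38]
push(13) -> [30, 38, 13]
peek()->13
push(11) -> [30, 38, 13, 11]
push(5) -> [30, 38, 13, 11, 5]
peek()->5
push(35) -> [30, 38, 13, 11, 5, 35]
peek()->35

Final stack: [30, 38, 13, 11, 5, 35]


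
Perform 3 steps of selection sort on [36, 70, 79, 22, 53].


Initial: [36, 70, 79, 22, 53]
Step 1: min=22 at 3
  Swap: [22, 70, 79, 36, 53]
Step 2: min=36 at 3
  Swap: [22, 36, 79, 70, 53]
Step 3: min=53 at 4
  Swap: [22, 36, 53, 70, 79]

After 3 steps: [22, 36, 53, 70, 79]


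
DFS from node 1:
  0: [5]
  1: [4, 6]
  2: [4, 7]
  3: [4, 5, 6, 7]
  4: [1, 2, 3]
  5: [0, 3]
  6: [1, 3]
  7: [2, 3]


Visit 1, push [6, 4]
Visit 4, push [3, 2]
Visit 2, push [7]
Visit 7, push [3]
Visit 3, push [6, 5]
Visit 5, push [0]
Visit 0, push []
Visit 6, push []

DFS order: [1, 4, 2, 7, 3, 5, 0, 6]


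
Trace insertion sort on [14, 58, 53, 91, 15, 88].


Initial: [14, 58, 53, 91, 15, 88]
Insert 58: [14, 58, 53, 91, 15, 88]
Insert 53: [14, 53, 58, 91, 15, 88]
Insert 91: [14, 53, 58, 91, 15, 88]
Insert 15: [14, 15, 53, 58, 91, 88]
Insert 88: [14, 15, 53, 58, 88, 91]

Sorted: [14, 15, 53, 58, 88, 91]


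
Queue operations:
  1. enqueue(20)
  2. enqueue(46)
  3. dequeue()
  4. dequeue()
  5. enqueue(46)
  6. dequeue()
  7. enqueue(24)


enqueue(20) -> [20]
enqueue(46) -> [20, 46]
dequeue()->20, [46]
dequeue()->46, []
enqueue(46) -> [46]
dequeue()->46, []
enqueue(24) -> [24]

Final queue: [24]


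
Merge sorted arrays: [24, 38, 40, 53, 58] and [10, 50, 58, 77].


Take 10 from B
Take 24 from A
Take 38 from A
Take 40 from A
Take 50 from B
Take 53 from A
Take 58 from A

Merged: [10, 24, 38, 40, 50, 53, 58, 58, 77]


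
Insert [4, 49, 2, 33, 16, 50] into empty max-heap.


Insert 4: [4]
Insert 49: [49, 4]
Insert 2: [49, 4, 2]
Insert 33: [49, 33, 2, 4]
Insert 16: [49, 33, 2, 4, 16]
Insert 50: [50, 33, 49, 4, 16, 2]

Final heap: [50, 33, 49, 4, 16, 2]


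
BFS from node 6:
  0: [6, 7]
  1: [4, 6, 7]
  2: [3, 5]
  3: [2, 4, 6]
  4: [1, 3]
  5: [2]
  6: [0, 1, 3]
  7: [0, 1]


Visit 6, enqueue [0, 1, 3]
Visit 0, enqueue [7]
Visit 1, enqueue [4]
Visit 3, enqueue [2]
Visit 7, enqueue []
Visit 4, enqueue []
Visit 2, enqueue [5]
Visit 5, enqueue []

BFS order: [6, 0, 1, 3, 7, 4, 2, 5]


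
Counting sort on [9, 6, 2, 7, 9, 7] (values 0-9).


Input: [9, 6, 2, 7, 9, 7]
Counts: [0, 0, 1, 0, 0, 0, 1, 2, 0, 2]

Sorted: [2, 6, 7, 7, 9, 9]


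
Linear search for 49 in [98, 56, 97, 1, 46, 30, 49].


i=0: 98!=49
i=1: 56!=49
i=2: 97!=49
i=3: 1!=49
i=4: 46!=49
i=5: 30!=49
i=6: 49==49 found!

Found at 6, 7 comps


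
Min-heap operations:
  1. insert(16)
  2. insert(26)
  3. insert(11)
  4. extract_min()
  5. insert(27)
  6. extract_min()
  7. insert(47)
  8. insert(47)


insert(16) -> [16]
insert(26) -> [16, 26]
insert(11) -> [11, 26, 16]
extract_min()->11, [16, 26]
insert(27) -> [16, 26, 27]
extract_min()->16, [26, 27]
insert(47) -> [26, 27, 47]
insert(47) -> [26, 27, 47, 47]

Final heap: [26, 27, 47, 47]


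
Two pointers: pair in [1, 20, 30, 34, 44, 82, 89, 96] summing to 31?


lo=0(1)+hi=7(96)=97
lo=0(1)+hi=6(89)=90
lo=0(1)+hi=5(82)=83
lo=0(1)+hi=4(44)=45
lo=0(1)+hi=3(34)=35
lo=0(1)+hi=2(30)=31

Yes: 1+30=31


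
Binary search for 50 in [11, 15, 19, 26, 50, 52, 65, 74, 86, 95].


Step 1: lo=0, hi=9, mid=4, val=50

Found at index 4


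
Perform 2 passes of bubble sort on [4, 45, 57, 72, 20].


Initial: [4, 45, 57, 72, 20]
Pass 1: [4, 45, 57, 20, 72] (1 swaps)
Pass 2: [4, 45, 20, 57, 72] (1 swaps)

After 2 passes: [4, 45, 20, 57, 72]


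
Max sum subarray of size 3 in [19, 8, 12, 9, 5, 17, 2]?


[0:3]: 39
[1:4]: 29
[2:5]: 26
[3:6]: 31
[4:7]: 24

Max: 39 at [0:3]


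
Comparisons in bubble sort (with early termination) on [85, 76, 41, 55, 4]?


Algorithm: bubble sort (with early termination)
Input: [85, 76, 41, 55, 4]
Sorted: [4, 41, 55, 76, 85]

10


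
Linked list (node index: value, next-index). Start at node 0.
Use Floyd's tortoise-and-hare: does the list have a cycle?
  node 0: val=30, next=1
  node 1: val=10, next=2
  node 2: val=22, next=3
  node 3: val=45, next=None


Floyd's tortoise (slow, +1) and hare (fast, +2):
  init: slow=0, fast=0
  step 1: slow=1, fast=2
  step 2: fast 2->3->None, no cycle

Cycle: no


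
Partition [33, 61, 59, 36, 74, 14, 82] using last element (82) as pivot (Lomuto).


Pivot: 82
  33 <= 82: advance i (no swap)
  61 <= 82: advance i (no swap)
  59 <= 82: advance i (no swap)
  36 <= 82: advance i (no swap)
  74 <= 82: advance i (no swap)
  14 <= 82: advance i (no swap)
Place pivot at 6: [33, 61, 59, 36, 74, 14, 82]

Partitioned: [33, 61, 59, 36, 74, 14, 82]


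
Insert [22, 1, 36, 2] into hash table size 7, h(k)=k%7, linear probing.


Insert 22: h=1 -> slot 1
Insert 1: h=1, 1 probes -> slot 2
Insert 36: h=1, 2 probes -> slot 3
Insert 2: h=2, 2 probes -> slot 4

Table: [None, 22, 1, 36, 2, None, None]


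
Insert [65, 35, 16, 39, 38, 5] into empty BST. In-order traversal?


Insert 65: root
Insert 35: L from 65
Insert 16: L from 65 -> L from 35
Insert 39: L from 65 -> R from 35
Insert 38: L from 65 -> R from 35 -> L from 39
Insert 5: L from 65 -> L from 35 -> L from 16

In-order: [5, 16, 35, 38, 39, 65]


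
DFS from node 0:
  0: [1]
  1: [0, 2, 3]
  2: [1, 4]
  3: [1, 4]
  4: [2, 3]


Visit 0, push [1]
Visit 1, push [3, 2]
Visit 2, push [4]
Visit 4, push [3]
Visit 3, push []

DFS order: [0, 1, 2, 4, 3]


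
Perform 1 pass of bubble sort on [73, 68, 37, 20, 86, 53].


Initial: [73, 68, 37, 20, 86, 53]
Pass 1: [68, 37, 20, 73, 53, 86] (4 swaps)

After 1 pass: [68, 37, 20, 73, 53, 86]


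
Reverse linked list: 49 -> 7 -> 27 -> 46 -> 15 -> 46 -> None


Step 1: curr=49, set curr.next=prev(None) | reversed so far: 49
Step 2: curr=7, set curr.next=prev(49) | reversed so far: 7 -> 49
Step 3: curr=27, set curr.next=prev(7) | reversed so far: 27 -> 7 -> 49
Step 4: curr=46, set curr.next=prev(27) | reversed so far: 46 -> 27 -> 7 -> 49
Step 5: curr=15, set curr.next=prev(46) | reversed so far: 15 -> 46 -> 27 -> 7 -> 49
Step 6: curr=46, set curr.next=prev(15) | reversed so far: 46 -> 15 -> 46 -> 27 -> 7 -> 49

46 -> 15 -> 46 -> 27 -> 7 -> 49 -> None


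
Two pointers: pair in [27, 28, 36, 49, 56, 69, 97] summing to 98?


lo=0(27)+hi=6(97)=124
lo=0(27)+hi=5(69)=96
lo=1(28)+hi=5(69)=97
lo=2(36)+hi=5(69)=105
lo=2(36)+hi=4(56)=92
lo=3(49)+hi=4(56)=105

No pair found


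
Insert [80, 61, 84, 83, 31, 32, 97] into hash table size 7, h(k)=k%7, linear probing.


Insert 80: h=3 -> slot 3
Insert 61: h=5 -> slot 5
Insert 84: h=0 -> slot 0
Insert 83: h=6 -> slot 6
Insert 31: h=3, 1 probes -> slot 4
Insert 32: h=4, 4 probes -> slot 1
Insert 97: h=6, 3 probes -> slot 2

Table: [84, 32, 97, 80, 31, 61, 83]


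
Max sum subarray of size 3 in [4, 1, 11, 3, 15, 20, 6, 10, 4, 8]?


[0:3]: 16
[1:4]: 15
[2:5]: 29
[3:6]: 38
[4:7]: 41
[5:8]: 36
[6:9]: 20
[7:10]: 22

Max: 41 at [4:7]


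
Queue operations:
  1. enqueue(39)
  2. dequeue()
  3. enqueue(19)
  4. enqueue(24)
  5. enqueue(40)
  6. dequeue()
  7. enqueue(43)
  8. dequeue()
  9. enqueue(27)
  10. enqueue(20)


enqueue(39) -> [39]
dequeue()->39, []
enqueue(19) -> [19]
enqueue(24) -> [19, 24]
enqueue(40) -> [19, 24, 40]
dequeue()->19, [24, 40]
enqueue(43) -> [24, 40, 43]
dequeue()->24, [40, 43]
enqueue(27) -> [40, 43, 27]
enqueue(20) -> [40, 43, 27, 20]

Final queue: [40, 43, 27, 20]


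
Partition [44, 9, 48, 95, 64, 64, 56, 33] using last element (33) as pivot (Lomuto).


Pivot: 33
  9 <= 33: swap -> [9, 44, 48, 95, 64, 64, 56, 33]
Place pivot at 1: [9, 33, 48, 95, 64, 64, 56, 44]

Partitioned: [9, 33, 48, 95, 64, 64, 56, 44]


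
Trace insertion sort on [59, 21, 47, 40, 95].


Initial: [59, 21, 47, 40, 95]
Insert 21: [21, 59, 47, 40, 95]
Insert 47: [21, 47, 59, 40, 95]
Insert 40: [21, 40, 47, 59, 95]
Insert 95: [21, 40, 47, 59, 95]

Sorted: [21, 40, 47, 59, 95]


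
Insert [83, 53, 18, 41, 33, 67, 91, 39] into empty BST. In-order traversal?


Insert 83: root
Insert 53: L from 83
Insert 18: L from 83 -> L from 53
Insert 41: L from 83 -> L from 53 -> R from 18
Insert 33: L from 83 -> L from 53 -> R from 18 -> L from 41
Insert 67: L from 83 -> R from 53
Insert 91: R from 83
Insert 39: L from 83 -> L from 53 -> R from 18 -> L from 41 -> R from 33

In-order: [18, 33, 39, 41, 53, 67, 83, 91]


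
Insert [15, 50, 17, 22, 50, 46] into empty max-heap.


Insert 15: [15]
Insert 50: [50, 15]
Insert 17: [50, 15, 17]
Insert 22: [50, 22, 17, 15]
Insert 50: [50, 50, 17, 15, 22]
Insert 46: [50, 50, 46, 15, 22, 17]

Final heap: [50, 50, 46, 15, 22, 17]


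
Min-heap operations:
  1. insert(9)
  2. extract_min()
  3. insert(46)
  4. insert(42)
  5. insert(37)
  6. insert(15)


insert(9) -> [9]
extract_min()->9, []
insert(46) -> [46]
insert(42) -> [42, 46]
insert(37) -> [37, 46, 42]
insert(15) -> [15, 37, 42, 46]

Final heap: [15, 37, 42, 46]


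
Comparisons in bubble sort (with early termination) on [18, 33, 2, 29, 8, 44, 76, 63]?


Algorithm: bubble sort (with early termination)
Input: [18, 33, 2, 29, 8, 44, 76, 63]
Sorted: [2, 8, 18, 29, 33, 44, 63, 76]

22


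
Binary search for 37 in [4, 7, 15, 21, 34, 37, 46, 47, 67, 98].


Step 1: lo=0, hi=9, mid=4, val=34
Step 2: lo=5, hi=9, mid=7, val=47
Step 3: lo=5, hi=6, mid=5, val=37

Found at index 5


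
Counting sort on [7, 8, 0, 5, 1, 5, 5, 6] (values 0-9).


Input: [7, 8, 0, 5, 1, 5, 5, 6]
Counts: [1, 1, 0, 0, 0, 3, 1, 1, 1, 0]

Sorted: [0, 1, 5, 5, 5, 6, 7, 8]


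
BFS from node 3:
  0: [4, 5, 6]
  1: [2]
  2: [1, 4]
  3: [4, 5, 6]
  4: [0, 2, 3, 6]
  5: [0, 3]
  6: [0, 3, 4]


Visit 3, enqueue [4, 5, 6]
Visit 4, enqueue [0, 2]
Visit 5, enqueue []
Visit 6, enqueue []
Visit 0, enqueue []
Visit 2, enqueue [1]
Visit 1, enqueue []

BFS order: [3, 4, 5, 6, 0, 2, 1]


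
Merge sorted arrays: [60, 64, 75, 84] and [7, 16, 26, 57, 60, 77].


Take 7 from B
Take 16 from B
Take 26 from B
Take 57 from B
Take 60 from A
Take 60 from B
Take 64 from A
Take 75 from A
Take 77 from B

Merged: [7, 16, 26, 57, 60, 60, 64, 75, 77, 84]


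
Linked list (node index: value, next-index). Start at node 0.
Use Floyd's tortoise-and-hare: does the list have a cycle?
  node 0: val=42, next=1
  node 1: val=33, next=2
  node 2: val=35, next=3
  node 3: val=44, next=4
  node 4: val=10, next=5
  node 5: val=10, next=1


Floyd's tortoise (slow, +1) and hare (fast, +2):
  init: slow=0, fast=0
  step 1: slow=1, fast=2
  step 2: slow=2, fast=4
  step 3: slow=3, fast=1
  step 4: slow=4, fast=3
  step 5: slow=5, fast=5
  slow == fast at node 5: cycle detected

Cycle: yes


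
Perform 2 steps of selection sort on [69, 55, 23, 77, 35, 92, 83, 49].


Initial: [69, 55, 23, 77, 35, 92, 83, 49]
Step 1: min=23 at 2
  Swap: [23, 55, 69, 77, 35, 92, 83, 49]
Step 2: min=35 at 4
  Swap: [23, 35, 69, 77, 55, 92, 83, 49]

After 2 steps: [23, 35, 69, 77, 55, 92, 83, 49]


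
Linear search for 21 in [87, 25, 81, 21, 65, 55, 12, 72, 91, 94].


i=0: 87!=21
i=1: 25!=21
i=2: 81!=21
i=3: 21==21 found!

Found at 3, 4 comps


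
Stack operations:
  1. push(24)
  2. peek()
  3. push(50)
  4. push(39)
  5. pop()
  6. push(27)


push(24) -> [24]
peek()->24
push(50) -> [24, 50]
push(39) -> [24, 50, 39]
pop()->39, [24, 50]
push(27) -> [24, 50, 27]

Final stack: [24, 50, 27]


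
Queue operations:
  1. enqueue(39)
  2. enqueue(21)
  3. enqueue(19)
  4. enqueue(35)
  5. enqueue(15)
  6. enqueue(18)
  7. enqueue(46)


enqueue(39) -> [39]
enqueue(21) -> [39, 21]
enqueue(19) -> [39, 21, 19]
enqueue(35) -> [39, 21, 19, 35]
enqueue(15) -> [39, 21, 19, 35, 15]
enqueue(18) -> [39, 21, 19, 35, 15, 18]
enqueue(46) -> [39, 21, 19, 35, 15, 18, 46]

Final queue: [39, 21, 19, 35, 15, 18, 46]


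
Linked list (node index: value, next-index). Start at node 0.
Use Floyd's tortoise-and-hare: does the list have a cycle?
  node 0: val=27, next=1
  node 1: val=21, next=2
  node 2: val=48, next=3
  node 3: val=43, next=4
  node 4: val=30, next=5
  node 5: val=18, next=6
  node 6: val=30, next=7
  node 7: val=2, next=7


Floyd's tortoise (slow, +1) and hare (fast, +2):
  init: slow=0, fast=0
  step 1: slow=1, fast=2
  step 2: slow=2, fast=4
  step 3: slow=3, fast=6
  step 4: slow=4, fast=7
  step 5: slow=5, fast=7
  step 6: slow=6, fast=7
  step 7: slow=7, fast=7
  slow == fast at node 7: cycle detected

Cycle: yes


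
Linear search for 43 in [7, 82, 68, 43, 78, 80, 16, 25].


i=0: 7!=43
i=1: 82!=43
i=2: 68!=43
i=3: 43==43 found!

Found at 3, 4 comps


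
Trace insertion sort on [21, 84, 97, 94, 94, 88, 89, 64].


Initial: [21, 84, 97, 94, 94, 88, 89, 64]
Insert 84: [21, 84, 97, 94, 94, 88, 89, 64]
Insert 97: [21, 84, 97, 94, 94, 88, 89, 64]
Insert 94: [21, 84, 94, 97, 94, 88, 89, 64]
Insert 94: [21, 84, 94, 94, 97, 88, 89, 64]
Insert 88: [21, 84, 88, 94, 94, 97, 89, 64]
Insert 89: [21, 84, 88, 89, 94, 94, 97, 64]
Insert 64: [21, 64, 84, 88, 89, 94, 94, 97]

Sorted: [21, 64, 84, 88, 89, 94, 94, 97]


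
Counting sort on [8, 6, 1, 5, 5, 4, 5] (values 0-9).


Input: [8, 6, 1, 5, 5, 4, 5]
Counts: [0, 1, 0, 0, 1, 3, 1, 0, 1, 0]

Sorted: [1, 4, 5, 5, 5, 6, 8]


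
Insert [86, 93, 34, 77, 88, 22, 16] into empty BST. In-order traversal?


Insert 86: root
Insert 93: R from 86
Insert 34: L from 86
Insert 77: L from 86 -> R from 34
Insert 88: R from 86 -> L from 93
Insert 22: L from 86 -> L from 34
Insert 16: L from 86 -> L from 34 -> L from 22

In-order: [16, 22, 34, 77, 86, 88, 93]


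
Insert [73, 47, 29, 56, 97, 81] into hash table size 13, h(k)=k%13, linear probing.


Insert 73: h=8 -> slot 8
Insert 47: h=8, 1 probes -> slot 9
Insert 29: h=3 -> slot 3
Insert 56: h=4 -> slot 4
Insert 97: h=6 -> slot 6
Insert 81: h=3, 2 probes -> slot 5

Table: [None, None, None, 29, 56, 81, 97, None, 73, 47, None, None, None]


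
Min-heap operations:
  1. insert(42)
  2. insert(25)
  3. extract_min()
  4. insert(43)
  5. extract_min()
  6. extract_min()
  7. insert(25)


insert(42) -> [42]
insert(25) -> [25, 42]
extract_min()->25, [42]
insert(43) -> [42, 43]
extract_min()->42, [43]
extract_min()->43, []
insert(25) -> [25]

Final heap: [25]


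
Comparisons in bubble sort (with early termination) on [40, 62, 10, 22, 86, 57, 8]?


Algorithm: bubble sort (with early termination)
Input: [40, 62, 10, 22, 86, 57, 8]
Sorted: [8, 10, 22, 40, 57, 62, 86]

21


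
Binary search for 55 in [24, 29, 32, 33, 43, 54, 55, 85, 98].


Step 1: lo=0, hi=8, mid=4, val=43
Step 2: lo=5, hi=8, mid=6, val=55

Found at index 6


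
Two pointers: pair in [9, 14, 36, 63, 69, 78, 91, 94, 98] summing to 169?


lo=0(9)+hi=8(98)=107
lo=1(14)+hi=8(98)=112
lo=2(36)+hi=8(98)=134
lo=3(63)+hi=8(98)=161
lo=4(69)+hi=8(98)=167
lo=5(78)+hi=8(98)=176
lo=5(78)+hi=7(94)=172
lo=5(78)+hi=6(91)=169

Yes: 78+91=169


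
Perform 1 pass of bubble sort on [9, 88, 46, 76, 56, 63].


Initial: [9, 88, 46, 76, 56, 63]
Pass 1: [9, 46, 76, 56, 63, 88] (4 swaps)

After 1 pass: [9, 46, 76, 56, 63, 88]


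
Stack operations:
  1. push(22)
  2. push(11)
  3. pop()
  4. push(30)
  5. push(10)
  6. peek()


push(22) -> [22]
push(11) -> [22, 11]
pop()->11, [22]
push(30) -> [22, 30]
push(10) -> [22, 30, 10]
peek()->10

Final stack: [22, 30, 10]


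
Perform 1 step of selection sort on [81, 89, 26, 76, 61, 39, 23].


Initial: [81, 89, 26, 76, 61, 39, 23]
Step 1: min=23 at 6
  Swap: [23, 89, 26, 76, 61, 39, 81]

After 1 step: [23, 89, 26, 76, 61, 39, 81]


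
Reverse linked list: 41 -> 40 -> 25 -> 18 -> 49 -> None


Step 1: curr=41, set curr.next=prev(None) | reversed so far: 41
Step 2: curr=40, set curr.next=prev(41) | reversed so far: 40 -> 41
Step 3: curr=25, set curr.next=prev(40) | reversed so far: 25 -> 40 -> 41
Step 4: curr=18, set curr.next=prev(25) | reversed so far: 18 -> 25 -> 40 -> 41
Step 5: curr=49, set curr.next=prev(18) | reversed so far: 49 -> 18 -> 25 -> 40 -> 41

49 -> 18 -> 25 -> 40 -> 41 -> None


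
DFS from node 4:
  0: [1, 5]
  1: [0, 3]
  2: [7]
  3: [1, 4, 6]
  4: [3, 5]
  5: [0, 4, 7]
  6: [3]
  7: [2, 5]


Visit 4, push [5, 3]
Visit 3, push [6, 1]
Visit 1, push [0]
Visit 0, push [5]
Visit 5, push [7]
Visit 7, push [2]
Visit 2, push []
Visit 6, push []

DFS order: [4, 3, 1, 0, 5, 7, 2, 6]


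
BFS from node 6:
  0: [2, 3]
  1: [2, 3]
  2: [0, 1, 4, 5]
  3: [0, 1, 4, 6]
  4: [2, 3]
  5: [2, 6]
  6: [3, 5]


Visit 6, enqueue [3, 5]
Visit 3, enqueue [0, 1, 4]
Visit 5, enqueue [2]
Visit 0, enqueue []
Visit 1, enqueue []
Visit 4, enqueue []
Visit 2, enqueue []

BFS order: [6, 3, 5, 0, 1, 4, 2]


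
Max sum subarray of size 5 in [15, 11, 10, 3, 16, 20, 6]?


[0:5]: 55
[1:6]: 60
[2:7]: 55

Max: 60 at [1:6]


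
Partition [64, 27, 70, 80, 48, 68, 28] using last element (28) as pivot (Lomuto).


Pivot: 28
  27 <= 28: swap -> [27, 64, 70, 80, 48, 68, 28]
Place pivot at 1: [27, 28, 70, 80, 48, 68, 64]

Partitioned: [27, 28, 70, 80, 48, 68, 64]


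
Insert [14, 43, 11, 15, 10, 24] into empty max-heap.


Insert 14: [14]
Insert 43: [43, 14]
Insert 11: [43, 14, 11]
Insert 15: [43, 15, 11, 14]
Insert 10: [43, 15, 11, 14, 10]
Insert 24: [43, 15, 24, 14, 10, 11]

Final heap: [43, 15, 24, 14, 10, 11]


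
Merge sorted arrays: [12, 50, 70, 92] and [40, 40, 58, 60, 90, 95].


Take 12 from A
Take 40 from B
Take 40 from B
Take 50 from A
Take 58 from B
Take 60 from B
Take 70 from A
Take 90 from B
Take 92 from A

Merged: [12, 40, 40, 50, 58, 60, 70, 90, 92, 95]


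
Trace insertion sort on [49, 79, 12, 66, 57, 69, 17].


Initial: [49, 79, 12, 66, 57, 69, 17]
Insert 79: [49, 79, 12, 66, 57, 69, 17]
Insert 12: [12, 49, 79, 66, 57, 69, 17]
Insert 66: [12, 49, 66, 79, 57, 69, 17]
Insert 57: [12, 49, 57, 66, 79, 69, 17]
Insert 69: [12, 49, 57, 66, 69, 79, 17]
Insert 17: [12, 17, 49, 57, 66, 69, 79]

Sorted: [12, 17, 49, 57, 66, 69, 79]


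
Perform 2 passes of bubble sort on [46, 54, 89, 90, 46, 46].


Initial: [46, 54, 89, 90, 46, 46]
Pass 1: [46, 54, 89, 46, 46, 90] (2 swaps)
Pass 2: [46, 54, 46, 46, 89, 90] (2 swaps)

After 2 passes: [46, 54, 46, 46, 89, 90]


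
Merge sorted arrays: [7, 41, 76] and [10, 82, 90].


Take 7 from A
Take 10 from B
Take 41 from A
Take 76 from A

Merged: [7, 10, 41, 76, 82, 90]


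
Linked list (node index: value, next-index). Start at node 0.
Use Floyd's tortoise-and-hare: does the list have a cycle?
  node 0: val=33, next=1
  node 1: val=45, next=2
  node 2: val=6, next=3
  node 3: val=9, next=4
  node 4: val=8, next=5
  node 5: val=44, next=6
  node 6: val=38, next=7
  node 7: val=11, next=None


Floyd's tortoise (slow, +1) and hare (fast, +2):
  init: slow=0, fast=0
  step 1: slow=1, fast=2
  step 2: slow=2, fast=4
  step 3: slow=3, fast=6
  step 4: fast 6->7->None, no cycle

Cycle: no


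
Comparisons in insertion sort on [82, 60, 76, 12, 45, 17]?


Algorithm: insertion sort
Input: [82, 60, 76, 12, 45, 17]
Sorted: [12, 17, 45, 60, 76, 82]

15


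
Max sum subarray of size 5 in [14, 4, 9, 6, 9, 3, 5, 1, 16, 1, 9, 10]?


[0:5]: 42
[1:6]: 31
[2:7]: 32
[3:8]: 24
[4:9]: 34
[5:10]: 26
[6:11]: 32
[7:12]: 37

Max: 42 at [0:5]


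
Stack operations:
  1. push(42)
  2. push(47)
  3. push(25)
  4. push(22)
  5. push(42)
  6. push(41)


push(42) -> [42]
push(47) -> [42, 47]
push(25) -> [42, 47, 25]
push(22) -> [42, 47, 25, 22]
push(42) -> [42, 47, 25, 22, 42]
push(41) -> [42, 47, 25, 22, 42, 41]

Final stack: [42, 47, 25, 22, 42, 41]


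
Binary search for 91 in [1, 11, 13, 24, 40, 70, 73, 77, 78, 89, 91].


Step 1: lo=0, hi=10, mid=5, val=70
Step 2: lo=6, hi=10, mid=8, val=78
Step 3: lo=9, hi=10, mid=9, val=89
Step 4: lo=10, hi=10, mid=10, val=91

Found at index 10


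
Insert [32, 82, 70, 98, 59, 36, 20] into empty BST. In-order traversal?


Insert 32: root
Insert 82: R from 32
Insert 70: R from 32 -> L from 82
Insert 98: R from 32 -> R from 82
Insert 59: R from 32 -> L from 82 -> L from 70
Insert 36: R from 32 -> L from 82 -> L from 70 -> L from 59
Insert 20: L from 32

In-order: [20, 32, 36, 59, 70, 82, 98]


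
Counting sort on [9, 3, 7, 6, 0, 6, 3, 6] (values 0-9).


Input: [9, 3, 7, 6, 0, 6, 3, 6]
Counts: [1, 0, 0, 2, 0, 0, 3, 1, 0, 1]

Sorted: [0, 3, 3, 6, 6, 6, 7, 9]


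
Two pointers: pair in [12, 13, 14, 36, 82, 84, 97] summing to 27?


lo=0(12)+hi=6(97)=109
lo=0(12)+hi=5(84)=96
lo=0(12)+hi=4(82)=94
lo=0(12)+hi=3(36)=48
lo=0(12)+hi=2(14)=26
lo=1(13)+hi=2(14)=27

Yes: 13+14=27


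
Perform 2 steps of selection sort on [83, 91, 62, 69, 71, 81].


Initial: [83, 91, 62, 69, 71, 81]
Step 1: min=62 at 2
  Swap: [62, 91, 83, 69, 71, 81]
Step 2: min=69 at 3
  Swap: [62, 69, 83, 91, 71, 81]

After 2 steps: [62, 69, 83, 91, 71, 81]


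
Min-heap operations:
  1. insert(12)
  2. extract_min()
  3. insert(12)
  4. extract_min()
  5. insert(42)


insert(12) -> [12]
extract_min()->12, []
insert(12) -> [12]
extract_min()->12, []
insert(42) -> [42]

Final heap: [42]


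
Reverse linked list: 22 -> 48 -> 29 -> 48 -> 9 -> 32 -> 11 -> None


Step 1: curr=22, set curr.next=prev(None) | reversed so far: 22
Step 2: curr=48, set curr.next=prev(22) | reversed so far: 48 -> 22
Step 3: curr=29, set curr.next=prev(48) | reversed so far: 29 -> 48 -> 22
Step 4: curr=48, set curr.next=prev(29) | reversed so far: 48 -> 29 -> 48 -> 22
Step 5: curr=9, set curr.next=prev(48) | reversed so far: 9 -> 48 -> 29 -> 48 -> 22
Step 6: curr=32, set curr.next=prev(9) | reversed so far: 32 -> 9 -> 48 -> 29 -> 48 -> 22
Step 7: curr=11, set curr.next=prev(32) | reversed so far: 11 -> 32 -> 9 -> 48 -> 29 -> 48 -> 22

11 -> 32 -> 9 -> 48 -> 29 -> 48 -> 22 -> None


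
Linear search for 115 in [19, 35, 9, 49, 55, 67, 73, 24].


i=0: 19!=115
i=1: 35!=115
i=2: 9!=115
i=3: 49!=115
i=4: 55!=115
i=5: 67!=115
i=6: 73!=115
i=7: 24!=115

Not found, 8 comps


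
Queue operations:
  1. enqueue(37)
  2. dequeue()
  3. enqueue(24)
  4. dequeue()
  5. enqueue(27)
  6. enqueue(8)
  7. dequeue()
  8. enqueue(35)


enqueue(37) -> [37]
dequeue()->37, []
enqueue(24) -> [24]
dequeue()->24, []
enqueue(27) -> [27]
enqueue(8) -> [27, 8]
dequeue()->27, [8]
enqueue(35) -> [8, 35]

Final queue: [8, 35]


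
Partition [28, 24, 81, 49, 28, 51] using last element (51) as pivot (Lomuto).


Pivot: 51
  28 <= 51: advance i (no swap)
  24 <= 51: advance i (no swap)
  49 <= 51: swap -> [28, 24, 49, 81, 28, 51]
  28 <= 51: swap -> [28, 24, 49, 28, 81, 51]
Place pivot at 4: [28, 24, 49, 28, 51, 81]

Partitioned: [28, 24, 49, 28, 51, 81]


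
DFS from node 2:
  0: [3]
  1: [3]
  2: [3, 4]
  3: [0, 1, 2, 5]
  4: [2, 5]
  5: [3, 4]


Visit 2, push [4, 3]
Visit 3, push [5, 1, 0]
Visit 0, push []
Visit 1, push []
Visit 5, push [4]
Visit 4, push []

DFS order: [2, 3, 0, 1, 5, 4]


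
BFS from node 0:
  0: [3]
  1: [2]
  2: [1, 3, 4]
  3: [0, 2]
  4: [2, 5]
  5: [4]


Visit 0, enqueue [3]
Visit 3, enqueue [2]
Visit 2, enqueue [1, 4]
Visit 1, enqueue []
Visit 4, enqueue [5]
Visit 5, enqueue []

BFS order: [0, 3, 2, 1, 4, 5]


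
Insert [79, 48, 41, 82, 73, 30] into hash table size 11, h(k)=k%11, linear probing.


Insert 79: h=2 -> slot 2
Insert 48: h=4 -> slot 4
Insert 41: h=8 -> slot 8
Insert 82: h=5 -> slot 5
Insert 73: h=7 -> slot 7
Insert 30: h=8, 1 probes -> slot 9

Table: [None, None, 79, None, 48, 82, None, 73, 41, 30, None]


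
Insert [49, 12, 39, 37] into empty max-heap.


Insert 49: [49]
Insert 12: [49, 12]
Insert 39: [49, 12, 39]
Insert 37: [49, 37, 39, 12]

Final heap: [49, 37, 39, 12]


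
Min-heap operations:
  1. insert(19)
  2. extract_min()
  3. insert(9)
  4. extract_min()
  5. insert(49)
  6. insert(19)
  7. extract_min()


insert(19) -> [19]
extract_min()->19, []
insert(9) -> [9]
extract_min()->9, []
insert(49) -> [49]
insert(19) -> [19, 49]
extract_min()->19, [49]

Final heap: [49]


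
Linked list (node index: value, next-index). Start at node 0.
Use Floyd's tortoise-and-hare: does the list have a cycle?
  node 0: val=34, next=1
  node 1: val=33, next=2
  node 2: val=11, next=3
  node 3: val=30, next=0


Floyd's tortoise (slow, +1) and hare (fast, +2):
  init: slow=0, fast=0
  step 1: slow=1, fast=2
  step 2: slow=2, fast=0
  step 3: slow=3, fast=2
  step 4: slow=0, fast=0
  slow == fast at node 0: cycle detected

Cycle: yes


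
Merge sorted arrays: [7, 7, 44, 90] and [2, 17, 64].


Take 2 from B
Take 7 from A
Take 7 from A
Take 17 from B
Take 44 from A
Take 64 from B

Merged: [2, 7, 7, 17, 44, 64, 90]


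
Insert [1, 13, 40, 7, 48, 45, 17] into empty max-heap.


Insert 1: [1]
Insert 13: [13, 1]
Insert 40: [40, 1, 13]
Insert 7: [40, 7, 13, 1]
Insert 48: [48, 40, 13, 1, 7]
Insert 45: [48, 40, 45, 1, 7, 13]
Insert 17: [48, 40, 45, 1, 7, 13, 17]

Final heap: [48, 40, 45, 1, 7, 13, 17]


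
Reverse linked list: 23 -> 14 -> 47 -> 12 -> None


Step 1: curr=23, set curr.next=prev(None) | reversed so far: 23
Step 2: curr=14, set curr.next=prev(23) | reversed so far: 14 -> 23
Step 3: curr=47, set curr.next=prev(14) | reversed so far: 47 -> 14 -> 23
Step 4: curr=12, set curr.next=prev(47) | reversed so far: 12 -> 47 -> 14 -> 23

12 -> 47 -> 14 -> 23 -> None


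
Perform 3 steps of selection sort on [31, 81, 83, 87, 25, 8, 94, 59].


Initial: [31, 81, 83, 87, 25, 8, 94, 59]
Step 1: min=8 at 5
  Swap: [8, 81, 83, 87, 25, 31, 94, 59]
Step 2: min=25 at 4
  Swap: [8, 25, 83, 87, 81, 31, 94, 59]
Step 3: min=31 at 5
  Swap: [8, 25, 31, 87, 81, 83, 94, 59]

After 3 steps: [8, 25, 31, 87, 81, 83, 94, 59]


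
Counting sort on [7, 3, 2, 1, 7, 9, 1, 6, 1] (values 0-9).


Input: [7, 3, 2, 1, 7, 9, 1, 6, 1]
Counts: [0, 3, 1, 1, 0, 0, 1, 2, 0, 1]

Sorted: [1, 1, 1, 2, 3, 6, 7, 7, 9]


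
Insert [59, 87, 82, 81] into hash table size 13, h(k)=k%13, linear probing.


Insert 59: h=7 -> slot 7
Insert 87: h=9 -> slot 9
Insert 82: h=4 -> slot 4
Insert 81: h=3 -> slot 3

Table: [None, None, None, 81, 82, None, None, 59, None, 87, None, None, None]


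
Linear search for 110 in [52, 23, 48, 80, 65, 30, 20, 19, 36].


i=0: 52!=110
i=1: 23!=110
i=2: 48!=110
i=3: 80!=110
i=4: 65!=110
i=5: 30!=110
i=6: 20!=110
i=7: 19!=110
i=8: 36!=110

Not found, 9 comps


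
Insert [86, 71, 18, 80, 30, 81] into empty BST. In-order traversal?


Insert 86: root
Insert 71: L from 86
Insert 18: L from 86 -> L from 71
Insert 80: L from 86 -> R from 71
Insert 30: L from 86 -> L from 71 -> R from 18
Insert 81: L from 86 -> R from 71 -> R from 80

In-order: [18, 30, 71, 80, 81, 86]


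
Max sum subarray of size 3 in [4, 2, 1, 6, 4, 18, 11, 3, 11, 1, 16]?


[0:3]: 7
[1:4]: 9
[2:5]: 11
[3:6]: 28
[4:7]: 33
[5:8]: 32
[6:9]: 25
[7:10]: 15
[8:11]: 28

Max: 33 at [4:7]


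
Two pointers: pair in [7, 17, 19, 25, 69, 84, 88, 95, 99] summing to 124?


lo=0(7)+hi=8(99)=106
lo=1(17)+hi=8(99)=116
lo=2(19)+hi=8(99)=118
lo=3(25)+hi=8(99)=124

Yes: 25+99=124


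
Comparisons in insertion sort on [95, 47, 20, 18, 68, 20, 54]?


Algorithm: insertion sort
Input: [95, 47, 20, 18, 68, 20, 54]
Sorted: [18, 20, 20, 47, 54, 68, 95]

15


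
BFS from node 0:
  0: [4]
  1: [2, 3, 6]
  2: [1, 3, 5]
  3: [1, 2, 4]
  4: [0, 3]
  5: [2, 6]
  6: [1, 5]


Visit 0, enqueue [4]
Visit 4, enqueue [3]
Visit 3, enqueue [1, 2]
Visit 1, enqueue [6]
Visit 2, enqueue [5]
Visit 6, enqueue []
Visit 5, enqueue []

BFS order: [0, 4, 3, 1, 2, 6, 5]


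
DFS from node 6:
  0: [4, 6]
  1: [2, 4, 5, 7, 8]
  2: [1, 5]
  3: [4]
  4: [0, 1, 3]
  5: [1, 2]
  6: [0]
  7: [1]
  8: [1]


Visit 6, push [0]
Visit 0, push [4]
Visit 4, push [3, 1]
Visit 1, push [8, 7, 5, 2]
Visit 2, push [5]
Visit 5, push []
Visit 7, push []
Visit 8, push []
Visit 3, push []

DFS order: [6, 0, 4, 1, 2, 5, 7, 8, 3]


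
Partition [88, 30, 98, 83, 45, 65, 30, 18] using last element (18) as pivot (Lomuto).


Pivot: 18
Place pivot at 0: [18, 30, 98, 83, 45, 65, 30, 88]

Partitioned: [18, 30, 98, 83, 45, 65, 30, 88]


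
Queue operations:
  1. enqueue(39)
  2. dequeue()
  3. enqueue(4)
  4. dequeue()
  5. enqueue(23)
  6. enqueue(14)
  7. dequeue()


enqueue(39) -> [39]
dequeue()->39, []
enqueue(4) -> [4]
dequeue()->4, []
enqueue(23) -> [23]
enqueue(14) -> [23, 14]
dequeue()->23, [14]

Final queue: [14]


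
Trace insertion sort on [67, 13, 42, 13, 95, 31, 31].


Initial: [67, 13, 42, 13, 95, 31, 31]
Insert 13: [13, 67, 42, 13, 95, 31, 31]
Insert 42: [13, 42, 67, 13, 95, 31, 31]
Insert 13: [13, 13, 42, 67, 95, 31, 31]
Insert 95: [13, 13, 42, 67, 95, 31, 31]
Insert 31: [13, 13, 31, 42, 67, 95, 31]
Insert 31: [13, 13, 31, 31, 42, 67, 95]

Sorted: [13, 13, 31, 31, 42, 67, 95]


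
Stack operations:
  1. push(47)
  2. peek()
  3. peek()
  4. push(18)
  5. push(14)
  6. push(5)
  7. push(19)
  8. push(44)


push(47) -> [47]
peek()->47
peek()->47
push(18) -> [47, 18]
push(14) -> [47, 18, 14]
push(5) -> [47, 18, 14, 5]
push(19) -> [47, 18, 14, 5, 19]
push(44) -> [47, 18, 14, 5, 19, 44]

Final stack: [47, 18, 14, 5, 19, 44]


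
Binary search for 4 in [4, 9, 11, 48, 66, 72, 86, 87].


Step 1: lo=0, hi=7, mid=3, val=48
Step 2: lo=0, hi=2, mid=1, val=9
Step 3: lo=0, hi=0, mid=0, val=4

Found at index 0


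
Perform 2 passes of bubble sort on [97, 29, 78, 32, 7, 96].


Initial: [97, 29, 78, 32, 7, 96]
Pass 1: [29, 78, 32, 7, 96, 97] (5 swaps)
Pass 2: [29, 32, 7, 78, 96, 97] (2 swaps)

After 2 passes: [29, 32, 7, 78, 96, 97]


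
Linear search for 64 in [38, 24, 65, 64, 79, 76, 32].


i=0: 38!=64
i=1: 24!=64
i=2: 65!=64
i=3: 64==64 found!

Found at 3, 4 comps


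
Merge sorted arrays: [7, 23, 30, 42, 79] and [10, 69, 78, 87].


Take 7 from A
Take 10 from B
Take 23 from A
Take 30 from A
Take 42 from A
Take 69 from B
Take 78 from B
Take 79 from A

Merged: [7, 10, 23, 30, 42, 69, 78, 79, 87]


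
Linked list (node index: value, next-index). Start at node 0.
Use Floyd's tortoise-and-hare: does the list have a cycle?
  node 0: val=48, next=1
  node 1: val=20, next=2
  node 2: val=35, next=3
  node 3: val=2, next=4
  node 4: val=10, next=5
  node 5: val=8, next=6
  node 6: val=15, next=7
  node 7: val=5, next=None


Floyd's tortoise (slow, +1) and hare (fast, +2):
  init: slow=0, fast=0
  step 1: slow=1, fast=2
  step 2: slow=2, fast=4
  step 3: slow=3, fast=6
  step 4: fast 6->7->None, no cycle

Cycle: no


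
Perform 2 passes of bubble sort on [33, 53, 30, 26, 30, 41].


Initial: [33, 53, 30, 26, 30, 41]
Pass 1: [33, 30, 26, 30, 41, 53] (4 swaps)
Pass 2: [30, 26, 30, 33, 41, 53] (3 swaps)

After 2 passes: [30, 26, 30, 33, 41, 53]


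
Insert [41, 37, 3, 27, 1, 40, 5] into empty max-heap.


Insert 41: [41]
Insert 37: [41, 37]
Insert 3: [41, 37, 3]
Insert 27: [41, 37, 3, 27]
Insert 1: [41, 37, 3, 27, 1]
Insert 40: [41, 37, 40, 27, 1, 3]
Insert 5: [41, 37, 40, 27, 1, 3, 5]

Final heap: [41, 37, 40, 27, 1, 3, 5]


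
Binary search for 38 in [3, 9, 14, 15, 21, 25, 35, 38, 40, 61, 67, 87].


Step 1: lo=0, hi=11, mid=5, val=25
Step 2: lo=6, hi=11, mid=8, val=40
Step 3: lo=6, hi=7, mid=6, val=35
Step 4: lo=7, hi=7, mid=7, val=38

Found at index 7


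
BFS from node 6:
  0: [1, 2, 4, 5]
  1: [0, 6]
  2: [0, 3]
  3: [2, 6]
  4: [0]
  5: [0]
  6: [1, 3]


Visit 6, enqueue [1, 3]
Visit 1, enqueue [0]
Visit 3, enqueue [2]
Visit 0, enqueue [4, 5]
Visit 2, enqueue []
Visit 4, enqueue []
Visit 5, enqueue []

BFS order: [6, 1, 3, 0, 2, 4, 5]


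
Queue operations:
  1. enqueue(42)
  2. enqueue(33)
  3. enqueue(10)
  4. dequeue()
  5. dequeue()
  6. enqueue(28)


enqueue(42) -> [42]
enqueue(33) -> [42, 33]
enqueue(10) -> [42, 33, 10]
dequeue()->42, [33, 10]
dequeue()->33, [10]
enqueue(28) -> [10, 28]

Final queue: [10, 28]


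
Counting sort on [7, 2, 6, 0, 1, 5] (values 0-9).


Input: [7, 2, 6, 0, 1, 5]
Counts: [1, 1, 1, 0, 0, 1, 1, 1, 0, 0]

Sorted: [0, 1, 2, 5, 6, 7]


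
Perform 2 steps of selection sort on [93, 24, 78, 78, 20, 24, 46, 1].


Initial: [93, 24, 78, 78, 20, 24, 46, 1]
Step 1: min=1 at 7
  Swap: [1, 24, 78, 78, 20, 24, 46, 93]
Step 2: min=20 at 4
  Swap: [1, 20, 78, 78, 24, 24, 46, 93]

After 2 steps: [1, 20, 78, 78, 24, 24, 46, 93]


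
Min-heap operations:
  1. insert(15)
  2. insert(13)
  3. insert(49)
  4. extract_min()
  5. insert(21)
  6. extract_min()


insert(15) -> [15]
insert(13) -> [13, 15]
insert(49) -> [13, 15, 49]
extract_min()->13, [15, 49]
insert(21) -> [15, 49, 21]
extract_min()->15, [21, 49]

Final heap: [21, 49]


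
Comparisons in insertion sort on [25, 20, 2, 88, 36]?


Algorithm: insertion sort
Input: [25, 20, 2, 88, 36]
Sorted: [2, 20, 25, 36, 88]

6


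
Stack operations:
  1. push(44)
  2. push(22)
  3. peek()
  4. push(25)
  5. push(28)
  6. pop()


push(44) -> [44]
push(22) -> [44, 22]
peek()->22
push(25) -> [44, 22, 25]
push(28) -> [44, 22, 25, 28]
pop()->28, [44, 22, 25]

Final stack: [44, 22, 25]


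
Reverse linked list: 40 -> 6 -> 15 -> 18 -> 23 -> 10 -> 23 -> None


Step 1: curr=40, set curr.next=prev(None) | reversed so far: 40
Step 2: curr=6, set curr.next=prev(40) | reversed so far: 6 -> 40
Step 3: curr=15, set curr.next=prev(6) | reversed so far: 15 -> 6 -> 40
Step 4: curr=18, set curr.next=prev(15) | reversed so far: 18 -> 15 -> 6 -> 40
Step 5: curr=23, set curr.next=prev(18) | reversed so far: 23 -> 18 -> 15 -> 6 -> 40
Step 6: curr=10, set curr.next=prev(23) | reversed so far: 10 -> 23 -> 18 -> 15 -> 6 -> 40
Step 7: curr=23, set curr.next=prev(10) | reversed so far: 23 -> 10 -> 23 -> 18 -> 15 -> 6 -> 40

23 -> 10 -> 23 -> 18 -> 15 -> 6 -> 40 -> None


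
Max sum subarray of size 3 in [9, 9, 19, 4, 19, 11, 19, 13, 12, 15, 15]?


[0:3]: 37
[1:4]: 32
[2:5]: 42
[3:6]: 34
[4:7]: 49
[5:8]: 43
[6:9]: 44
[7:10]: 40
[8:11]: 42

Max: 49 at [4:7]


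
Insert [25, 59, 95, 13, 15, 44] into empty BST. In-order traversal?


Insert 25: root
Insert 59: R from 25
Insert 95: R from 25 -> R from 59
Insert 13: L from 25
Insert 15: L from 25 -> R from 13
Insert 44: R from 25 -> L from 59

In-order: [13, 15, 25, 44, 59, 95]


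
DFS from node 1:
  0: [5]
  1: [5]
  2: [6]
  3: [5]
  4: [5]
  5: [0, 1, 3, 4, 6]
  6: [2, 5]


Visit 1, push [5]
Visit 5, push [6, 4, 3, 0]
Visit 0, push []
Visit 3, push []
Visit 4, push []
Visit 6, push [2]
Visit 2, push []

DFS order: [1, 5, 0, 3, 4, 6, 2]


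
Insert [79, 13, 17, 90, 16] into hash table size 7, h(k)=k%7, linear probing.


Insert 79: h=2 -> slot 2
Insert 13: h=6 -> slot 6
Insert 17: h=3 -> slot 3
Insert 90: h=6, 1 probes -> slot 0
Insert 16: h=2, 2 probes -> slot 4

Table: [90, None, 79, 17, 16, None, 13]


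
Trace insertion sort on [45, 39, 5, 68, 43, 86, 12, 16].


Initial: [45, 39, 5, 68, 43, 86, 12, 16]
Insert 39: [39, 45, 5, 68, 43, 86, 12, 16]
Insert 5: [5, 39, 45, 68, 43, 86, 12, 16]
Insert 68: [5, 39, 45, 68, 43, 86, 12, 16]
Insert 43: [5, 39, 43, 45, 68, 86, 12, 16]
Insert 86: [5, 39, 43, 45, 68, 86, 12, 16]
Insert 12: [5, 12, 39, 43, 45, 68, 86, 16]
Insert 16: [5, 12, 16, 39, 43, 45, 68, 86]

Sorted: [5, 12, 16, 39, 43, 45, 68, 86]


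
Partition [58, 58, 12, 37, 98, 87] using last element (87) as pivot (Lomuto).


Pivot: 87
  58 <= 87: advance i (no swap)
  58 <= 87: advance i (no swap)
  12 <= 87: advance i (no swap)
  37 <= 87: advance i (no swap)
Place pivot at 4: [58, 58, 12, 37, 87, 98]

Partitioned: [58, 58, 12, 37, 87, 98]


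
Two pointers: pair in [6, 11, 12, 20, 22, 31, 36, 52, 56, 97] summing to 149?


lo=0(6)+hi=9(97)=103
lo=1(11)+hi=9(97)=108
lo=2(12)+hi=9(97)=109
lo=3(20)+hi=9(97)=117
lo=4(22)+hi=9(97)=119
lo=5(31)+hi=9(97)=128
lo=6(36)+hi=9(97)=133
lo=7(52)+hi=9(97)=149

Yes: 52+97=149


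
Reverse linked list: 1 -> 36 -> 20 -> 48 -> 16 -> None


Step 1: curr=1, set curr.next=prev(None) | reversed so far: 1
Step 2: curr=36, set curr.next=prev(1) | reversed so far: 36 -> 1
Step 3: curr=20, set curr.next=prev(36) | reversed so far: 20 -> 36 -> 1
Step 4: curr=48, set curr.next=prev(20) | reversed so far: 48 -> 20 -> 36 -> 1
Step 5: curr=16, set curr.next=prev(48) | reversed so far: 16 -> 48 -> 20 -> 36 -> 1

16 -> 48 -> 20 -> 36 -> 1 -> None


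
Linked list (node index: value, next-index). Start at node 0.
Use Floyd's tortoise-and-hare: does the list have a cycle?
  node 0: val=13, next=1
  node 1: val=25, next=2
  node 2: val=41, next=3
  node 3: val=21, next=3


Floyd's tortoise (slow, +1) and hare (fast, +2):
  init: slow=0, fast=0
  step 1: slow=1, fast=2
  step 2: slow=2, fast=3
  step 3: slow=3, fast=3
  slow == fast at node 3: cycle detected

Cycle: yes


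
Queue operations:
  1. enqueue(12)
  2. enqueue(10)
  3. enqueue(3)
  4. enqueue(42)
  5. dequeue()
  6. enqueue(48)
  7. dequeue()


enqueue(12) -> [12]
enqueue(10) -> [12, 10]
enqueue(3) -> [12, 10, 3]
enqueue(42) -> [12, 10, 3, 42]
dequeue()->12, [10, 3, 42]
enqueue(48) -> [10, 3, 42, 48]
dequeue()->10, [3, 42, 48]

Final queue: [3, 42, 48]


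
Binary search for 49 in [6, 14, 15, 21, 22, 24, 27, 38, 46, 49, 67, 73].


Step 1: lo=0, hi=11, mid=5, val=24
Step 2: lo=6, hi=11, mid=8, val=46
Step 3: lo=9, hi=11, mid=10, val=67
Step 4: lo=9, hi=9, mid=9, val=49

Found at index 9


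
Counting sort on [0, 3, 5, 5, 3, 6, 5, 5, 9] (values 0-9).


Input: [0, 3, 5, 5, 3, 6, 5, 5, 9]
Counts: [1, 0, 0, 2, 0, 4, 1, 0, 0, 1]

Sorted: [0, 3, 3, 5, 5, 5, 5, 6, 9]
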